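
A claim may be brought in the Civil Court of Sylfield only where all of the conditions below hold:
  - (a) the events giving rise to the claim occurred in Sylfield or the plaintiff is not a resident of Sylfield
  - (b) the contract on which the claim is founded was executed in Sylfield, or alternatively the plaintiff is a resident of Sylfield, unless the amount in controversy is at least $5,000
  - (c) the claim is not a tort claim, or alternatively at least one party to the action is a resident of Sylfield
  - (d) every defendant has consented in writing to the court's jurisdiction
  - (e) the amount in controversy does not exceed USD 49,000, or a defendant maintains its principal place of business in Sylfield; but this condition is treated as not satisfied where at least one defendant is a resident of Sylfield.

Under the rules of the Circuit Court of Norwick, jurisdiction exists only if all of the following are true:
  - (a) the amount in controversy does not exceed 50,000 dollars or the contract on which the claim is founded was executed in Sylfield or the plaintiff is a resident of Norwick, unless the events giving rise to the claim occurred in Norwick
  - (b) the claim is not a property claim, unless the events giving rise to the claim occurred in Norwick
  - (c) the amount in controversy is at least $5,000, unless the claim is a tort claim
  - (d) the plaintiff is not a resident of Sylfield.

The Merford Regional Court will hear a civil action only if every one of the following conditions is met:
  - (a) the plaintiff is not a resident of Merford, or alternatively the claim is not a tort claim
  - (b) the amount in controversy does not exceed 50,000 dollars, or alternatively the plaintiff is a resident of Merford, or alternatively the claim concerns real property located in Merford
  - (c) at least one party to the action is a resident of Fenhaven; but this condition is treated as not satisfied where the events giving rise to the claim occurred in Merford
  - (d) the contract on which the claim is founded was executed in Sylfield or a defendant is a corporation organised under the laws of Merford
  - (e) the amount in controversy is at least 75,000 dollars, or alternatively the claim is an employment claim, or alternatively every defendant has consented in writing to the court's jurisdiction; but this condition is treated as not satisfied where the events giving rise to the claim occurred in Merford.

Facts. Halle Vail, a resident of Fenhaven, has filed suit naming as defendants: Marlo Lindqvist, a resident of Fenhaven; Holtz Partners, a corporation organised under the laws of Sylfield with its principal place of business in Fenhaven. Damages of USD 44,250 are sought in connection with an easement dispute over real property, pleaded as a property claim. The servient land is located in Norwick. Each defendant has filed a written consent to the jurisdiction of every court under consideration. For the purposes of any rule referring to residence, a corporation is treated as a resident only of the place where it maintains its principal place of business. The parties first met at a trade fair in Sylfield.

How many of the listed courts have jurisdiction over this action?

2

The Civil Court of Sylfield:
  (a) The plaintiff resides in Fenhaven, which is not Sylfield, so this disjunct is met. Satisfied.
  (b) No contract (and hence no place of execution) is alleged; the plaintiff resides in Fenhaven, not Sylfield — none of the alternatives is met. The proviso rescues it, though: the amount in controversy is USD 44,250, which meets the USD 5,000 floor. Satisfied.
  (c) The claim is a property claim, not a tort claim, so one alternative holds. Met.
  (d) Every defendant has filed written consent. Satisfied.
  (e) The amount in controversy is USD 44,250, within the 49,000 dollars ceiling — that alternative is enough. The carve-out does not apply: no defendant resides in Sylfield (they reside in Fenhaven, Fenhaven). Met.
  → The court has jurisdiction.
The Circuit Court of Norwick:
  (a) The amount in controversy is 44,250 dollars, within the USD 50,000 ceiling, so one alternative holds. Satisfied.
  (b) The claim is a property claim. The proviso rescues it, though: the operative events occurred in Norwick. Condition met.
  (c) The amount in controversy is $44,250, which meets the USD 5,000 floor. Met.
  (d) The plaintiff resides in Fenhaven, which is not Sylfield. Met.
  → Every requirement is satisfied — jurisdiction.
The Merford Regional Court:
  (a) The plaintiff resides in Fenhaven, which is not Merford, which satisfies one of the alternatives. Met.
  (b) The amount in controversy is $44,250, within the 50,000 dollars ceiling, which satisfies one of the alternatives. Condition met.
  (c) Halle Vail resides in Fenhaven. The exception is not triggered, since the operative events occurred in Norwick, not Merford. Met.
  (d) No contract (and hence no place of execution) is alleged; the corporate defendant(s) are organised in Sylfield, not Merford — every alternative fails. Condition not met.
  (e) Every defendant has filed written consent — that alternative is enough. And the carve-out is inapplicable — the operative events occurred in Norwick, not Merford. Condition met.
  → No jurisdiction.
Courts with jurisdiction: the Civil Court of Sylfield, the Circuit Court of Norwick — 2 in total.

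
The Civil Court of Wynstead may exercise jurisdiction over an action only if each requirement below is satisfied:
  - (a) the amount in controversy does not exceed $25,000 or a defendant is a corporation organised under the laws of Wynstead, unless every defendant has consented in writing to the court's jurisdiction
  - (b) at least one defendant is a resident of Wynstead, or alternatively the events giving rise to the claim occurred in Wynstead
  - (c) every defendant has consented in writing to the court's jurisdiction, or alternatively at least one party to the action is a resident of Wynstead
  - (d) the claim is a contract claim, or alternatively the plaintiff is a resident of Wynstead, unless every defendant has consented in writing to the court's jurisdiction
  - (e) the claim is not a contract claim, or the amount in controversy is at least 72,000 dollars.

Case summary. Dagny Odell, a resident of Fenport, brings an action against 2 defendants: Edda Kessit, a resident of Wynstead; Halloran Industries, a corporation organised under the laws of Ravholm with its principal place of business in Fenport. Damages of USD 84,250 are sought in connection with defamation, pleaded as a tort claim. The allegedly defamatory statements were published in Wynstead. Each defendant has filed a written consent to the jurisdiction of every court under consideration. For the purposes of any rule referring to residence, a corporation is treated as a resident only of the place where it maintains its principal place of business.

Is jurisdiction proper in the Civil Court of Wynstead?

Yes

The Civil Court of Wynstead:
  (a) The amount in controversy is USD 84,250, above the $25,000 ceiling; the corporate defendant(s) are organised in Ravholm, not Wynstead — every alternative fails. The proviso rescues it, though: every defendant has filed written consent. Satisfied.
  (b) Edda Kessit resides in Wynstead, which satisfies one of the alternatives. Met.
  (c) Every defendant has filed written consent, so this disjunct is met. Condition met.
  (d) The claim is a tort claim, not a contract claim; the plaintiff resides in Fenport, not Wynstead — none of the alternatives is met. But every defendant has filed written consent, and the 'unless' clause therefore excuses the requirement. Condition met.
  (e) The claim is a tort claim, not a contract claim, which satisfies one of the alternatives. Satisfied.
  → All conditions met; jurisdiction exists.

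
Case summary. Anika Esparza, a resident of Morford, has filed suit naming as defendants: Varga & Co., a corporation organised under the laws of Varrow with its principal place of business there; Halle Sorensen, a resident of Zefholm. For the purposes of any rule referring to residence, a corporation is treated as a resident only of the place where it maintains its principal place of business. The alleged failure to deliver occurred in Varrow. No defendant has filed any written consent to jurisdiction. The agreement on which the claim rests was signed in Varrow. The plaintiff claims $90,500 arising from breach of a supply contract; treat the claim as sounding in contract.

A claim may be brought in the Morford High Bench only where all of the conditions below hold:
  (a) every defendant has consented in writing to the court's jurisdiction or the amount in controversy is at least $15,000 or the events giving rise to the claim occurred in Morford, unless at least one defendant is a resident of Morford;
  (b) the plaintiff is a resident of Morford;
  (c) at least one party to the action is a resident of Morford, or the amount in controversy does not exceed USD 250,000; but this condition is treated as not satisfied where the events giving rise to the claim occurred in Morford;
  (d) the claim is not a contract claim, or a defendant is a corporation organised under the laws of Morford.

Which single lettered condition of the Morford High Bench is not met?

(d)

The Morford High Bench:
  (a) The amount in controversy is USD 90,500, which meets the 15,000 dollars floor, so one alternative holds. Met.
  (b) The plaintiff resides in Morford. Condition met.
  (c) Anika Esparza resides in Morford, so one alternative holds. The carve-out does not apply: the operative events occurred in Varrow, not Morford. Condition met.
  (d) The claim is a contract claim; the corporate defendant(s) are organised in Varrow, not Morford — none of the alternatives is met. Condition not met.
Only condition (d) fails.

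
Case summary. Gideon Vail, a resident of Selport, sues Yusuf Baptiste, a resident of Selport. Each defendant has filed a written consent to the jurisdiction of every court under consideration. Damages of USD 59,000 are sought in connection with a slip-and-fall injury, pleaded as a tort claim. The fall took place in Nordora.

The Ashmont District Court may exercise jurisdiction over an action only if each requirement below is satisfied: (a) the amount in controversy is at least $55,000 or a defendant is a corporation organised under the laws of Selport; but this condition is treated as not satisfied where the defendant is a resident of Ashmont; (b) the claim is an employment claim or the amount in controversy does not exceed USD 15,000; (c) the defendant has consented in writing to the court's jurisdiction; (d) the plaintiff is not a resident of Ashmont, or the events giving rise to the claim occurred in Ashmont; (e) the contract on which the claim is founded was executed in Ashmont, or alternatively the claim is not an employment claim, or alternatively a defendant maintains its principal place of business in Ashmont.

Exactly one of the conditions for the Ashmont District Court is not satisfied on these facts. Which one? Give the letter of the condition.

The Ashmont District Court:
  (a) The amount in controversy is $59,000, which meets the USD 55,000 floor — that alternative is enough. And the carve-out is inapplicable — the defendant resides in Selport, not Ashmont. Condition met.
  (b) The claim is a tort claim, not an employment claim; the amount in controversy is USD 59,000, above the 15,000 dollars ceiling — none of the alternatives is met. Fails.
  (c) Every defendant has filed written consent. Met.
  (d) The plaintiff resides in Selport, which is not Ashmont, so one alternative holds. Condition met.
  (e) The claim is a tort claim, not an employment claim, so this disjunct is met. Condition met.
Only condition (b) fails.

(b)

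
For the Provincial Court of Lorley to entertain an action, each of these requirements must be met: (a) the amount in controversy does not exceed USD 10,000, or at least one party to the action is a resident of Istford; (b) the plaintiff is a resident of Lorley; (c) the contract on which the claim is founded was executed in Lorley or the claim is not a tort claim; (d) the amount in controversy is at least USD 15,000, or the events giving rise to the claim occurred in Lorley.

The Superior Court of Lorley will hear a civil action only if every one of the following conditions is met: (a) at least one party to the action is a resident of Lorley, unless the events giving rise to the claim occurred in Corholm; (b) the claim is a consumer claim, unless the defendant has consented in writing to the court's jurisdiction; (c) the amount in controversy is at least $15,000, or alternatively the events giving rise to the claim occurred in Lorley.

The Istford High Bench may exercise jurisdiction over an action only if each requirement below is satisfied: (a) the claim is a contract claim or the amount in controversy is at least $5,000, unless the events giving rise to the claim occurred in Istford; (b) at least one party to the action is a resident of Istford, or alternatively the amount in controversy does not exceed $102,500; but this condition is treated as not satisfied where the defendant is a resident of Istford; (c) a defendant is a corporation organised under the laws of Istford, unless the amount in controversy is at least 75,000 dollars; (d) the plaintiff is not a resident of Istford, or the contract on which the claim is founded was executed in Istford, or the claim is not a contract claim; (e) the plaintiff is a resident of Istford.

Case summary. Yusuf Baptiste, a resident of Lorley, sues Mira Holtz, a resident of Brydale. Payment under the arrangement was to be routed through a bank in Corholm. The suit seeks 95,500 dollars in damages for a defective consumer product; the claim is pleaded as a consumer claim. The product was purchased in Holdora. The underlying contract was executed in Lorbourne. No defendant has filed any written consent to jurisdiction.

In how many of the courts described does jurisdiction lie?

The Provincial Court of Lorley:
  (a) The amount in controversy is $95,500, above the 10,000 dollars ceiling; no party resides in Istford — none of the alternatives is met. Fails.
  (b) The plaintiff resides in Lorley. Met.
  (c) The claim is a consumer claim, not a tort claim, so one alternative holds. Condition met.
  (d) The amount in controversy is USD 95,500, which meets the $15,000 floor, so one alternative holds. Met.
  → No jurisdiction.
The Superior Court of Lorley:
  (a) Yusuf Baptiste resides in Lorley. Met.
  (b) The claim is a consumer claim. Satisfied.
  (c) The amount in controversy is 95,500 dollars, which meets the 15,000 dollars floor — that alternative is enough. Met.
  → Every requirement is satisfied — jurisdiction.
The Istford High Bench:
  (a) The amount in controversy is 95,500 dollars, which meets the $5,000 floor, so this disjunct is met. Condition met.
  (b) The amount in controversy is $95,500, within the 102,500 dollars ceiling, so one alternative holds. The exception is not triggered, since the defendant resides in Brydale, not Istford. Met.
  (c) No defendant is a corporation. But the amount in controversy is $95,500, which meets the 75,000 dollars floor, and the 'unless' clause therefore excuses the requirement. Condition met.
  (d) The plaintiff resides in Lorley, which is not Istford, so one alternative holds. Satisfied.
  (e) The plaintiff resides in Lorley, not Istford. Condition not met.
  → The court lacks jurisdiction.
Courts with jurisdiction: the Superior Court of Lorley — 1 in total.

1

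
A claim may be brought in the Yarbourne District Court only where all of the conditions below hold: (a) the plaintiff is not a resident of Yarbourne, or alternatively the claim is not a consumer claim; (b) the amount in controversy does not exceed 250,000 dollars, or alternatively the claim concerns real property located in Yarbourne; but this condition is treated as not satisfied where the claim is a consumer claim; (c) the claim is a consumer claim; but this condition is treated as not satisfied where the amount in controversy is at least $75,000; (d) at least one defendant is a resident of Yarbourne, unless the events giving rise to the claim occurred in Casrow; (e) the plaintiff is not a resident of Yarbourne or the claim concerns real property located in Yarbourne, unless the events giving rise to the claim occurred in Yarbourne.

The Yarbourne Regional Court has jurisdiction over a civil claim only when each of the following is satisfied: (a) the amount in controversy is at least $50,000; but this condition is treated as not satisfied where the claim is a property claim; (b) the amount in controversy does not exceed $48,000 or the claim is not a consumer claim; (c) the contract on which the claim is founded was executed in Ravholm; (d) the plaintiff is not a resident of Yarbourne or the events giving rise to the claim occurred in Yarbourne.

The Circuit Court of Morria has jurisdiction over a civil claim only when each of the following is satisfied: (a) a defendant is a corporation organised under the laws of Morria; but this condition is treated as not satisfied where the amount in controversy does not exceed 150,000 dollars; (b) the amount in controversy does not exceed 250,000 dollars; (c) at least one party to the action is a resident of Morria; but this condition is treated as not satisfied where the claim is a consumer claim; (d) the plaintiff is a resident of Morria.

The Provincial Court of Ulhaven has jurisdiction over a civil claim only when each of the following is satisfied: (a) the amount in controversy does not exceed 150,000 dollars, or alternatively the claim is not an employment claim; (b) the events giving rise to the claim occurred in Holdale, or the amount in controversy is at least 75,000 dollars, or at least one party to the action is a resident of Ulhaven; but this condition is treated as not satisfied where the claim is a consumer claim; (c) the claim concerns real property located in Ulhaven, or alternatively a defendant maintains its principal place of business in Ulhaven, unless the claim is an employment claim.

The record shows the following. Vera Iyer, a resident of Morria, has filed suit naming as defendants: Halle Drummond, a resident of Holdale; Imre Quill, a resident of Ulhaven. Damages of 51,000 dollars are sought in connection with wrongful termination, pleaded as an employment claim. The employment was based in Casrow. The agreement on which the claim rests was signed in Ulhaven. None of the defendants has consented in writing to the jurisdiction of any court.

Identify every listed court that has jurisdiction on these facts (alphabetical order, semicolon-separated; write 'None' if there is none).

the Provincial Court of Ulhaven

The Yarbourne District Court:
  (a) The plaintiff resides in Morria, which is not Yarbourne, which satisfies one of the alternatives. Met.
  (b) The amount in controversy is 51,000 dollars, within the USD 250,000 ceiling, so this disjunct is met. The exception is not triggered, since the claim is an employment claim, not a consumer claim. Satisfied.
  (c) The claim is an employment claim, not a consumer claim. Not satisfied.
  (d) No defendant resides in Yarbourne (they reside in Holdale, Ulhaven). However, the operative events occurred in Casrow, so the 'unless' proviso supplies this condition. Met.
  (e) The plaintiff resides in Morria, which is not Yarbourne, so this disjunct is met. Satisfied.
  → The court lacks jurisdiction.
The Yarbourne Regional Court:
  (a) The amount in controversy is $51,000, which meets the USD 50,000 floor. The carve-out does not apply: the claim is an employment claim, not a property claim. Met.
  (b) The claim is an employment claim, not a consumer claim, so this disjunct is met. Satisfied.
  (c) The contract was executed in Ulhaven, not Ravholm. Not satisfied.
  (d) The plaintiff resides in Morria, which is not Yarbourne, which satisfies one of the alternatives. Condition met.
  → Not every requirement is met — no jurisdiction.
The Circuit Court of Morria:
  (a) No defendant is a corporation. Not met.
  (b) The amount in controversy is $51,000, within the USD 250,000 ceiling. Satisfied.
  (c) Vera Iyer resides in Morria. And the carve-out is inapplicable — the claim is an employment claim, not a consumer claim. Satisfied.
  (d) The plaintiff resides in Morria. Satisfied.
  → No jurisdiction.
The Provincial Court of Ulhaven:
  (a) The amount in controversy is USD 51,000, within the USD 150,000 ceiling — that alternative is enough. Condition met.
  (b) Imre Quill resides in Ulhaven, so this disjunct is met. And the carve-out is inapplicable — the claim is an employment claim, not a consumer claim. Met.
  (c) The claim does not concern real property; no defendant is a corporation — every alternative fails. But the claim is an employment claim, and the 'unless' clause therefore excuses the requirement. Condition met.
  → Every requirement is satisfied — jurisdiction.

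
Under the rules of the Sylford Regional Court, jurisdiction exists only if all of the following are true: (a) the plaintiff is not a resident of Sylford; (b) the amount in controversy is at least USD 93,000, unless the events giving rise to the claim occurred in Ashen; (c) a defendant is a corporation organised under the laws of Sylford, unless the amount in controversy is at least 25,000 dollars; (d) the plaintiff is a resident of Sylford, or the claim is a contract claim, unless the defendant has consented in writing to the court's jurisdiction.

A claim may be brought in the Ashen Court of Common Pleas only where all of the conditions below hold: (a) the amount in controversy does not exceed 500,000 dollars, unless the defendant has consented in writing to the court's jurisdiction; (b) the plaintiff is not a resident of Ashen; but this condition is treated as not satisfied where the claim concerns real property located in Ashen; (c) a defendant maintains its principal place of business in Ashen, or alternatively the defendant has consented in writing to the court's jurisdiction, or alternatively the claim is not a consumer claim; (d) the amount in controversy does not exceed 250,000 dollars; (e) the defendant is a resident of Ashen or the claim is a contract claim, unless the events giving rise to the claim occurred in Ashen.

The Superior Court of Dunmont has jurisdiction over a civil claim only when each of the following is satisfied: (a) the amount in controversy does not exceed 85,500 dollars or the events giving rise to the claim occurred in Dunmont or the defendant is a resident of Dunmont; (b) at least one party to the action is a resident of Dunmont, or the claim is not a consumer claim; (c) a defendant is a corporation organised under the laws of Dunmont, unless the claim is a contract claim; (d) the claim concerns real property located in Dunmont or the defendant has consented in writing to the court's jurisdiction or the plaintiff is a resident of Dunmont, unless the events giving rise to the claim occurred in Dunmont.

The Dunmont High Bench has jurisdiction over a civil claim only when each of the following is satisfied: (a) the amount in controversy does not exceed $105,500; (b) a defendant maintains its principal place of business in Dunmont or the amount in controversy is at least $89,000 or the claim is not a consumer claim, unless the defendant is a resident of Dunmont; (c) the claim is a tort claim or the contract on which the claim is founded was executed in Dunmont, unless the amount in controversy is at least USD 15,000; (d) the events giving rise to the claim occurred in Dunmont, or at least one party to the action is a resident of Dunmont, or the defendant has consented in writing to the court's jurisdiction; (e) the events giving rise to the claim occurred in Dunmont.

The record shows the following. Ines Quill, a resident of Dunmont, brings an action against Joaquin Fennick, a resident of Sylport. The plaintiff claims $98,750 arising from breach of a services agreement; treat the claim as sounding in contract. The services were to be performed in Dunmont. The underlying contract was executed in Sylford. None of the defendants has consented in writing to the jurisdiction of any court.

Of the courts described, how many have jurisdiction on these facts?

The Sylford Regional Court:
  (a) The plaintiff resides in Dunmont, which is not Sylford. Met.
  (b) The amount in controversy is $98,750, which meets the USD 93,000 floor. Satisfied.
  (c) No defendant is a corporation. The proviso rescues it, though: the amount in controversy is USD 98,750, which meets the $25,000 floor. Satisfied.
  (d) The claim is a contract claim — that alternative is enough. Met.
  → Every requirement is satisfied — jurisdiction.
The Ashen Court of Common Pleas:
  (a) The amount in controversy is USD 98,750, within the 500,000 dollars ceiling. Met.
  (b) The plaintiff resides in Dunmont, which is not Ashen. And the carve-out is inapplicable — the claim does not concern real property. Satisfied.
  (c) The claim is a contract claim, not a consumer claim, which satisfies one of the alternatives. Condition met.
  (d) The amount in controversy is USD 98,750, within the USD 250,000 ceiling. Condition met.
  (e) The claim is a contract claim, so this disjunct is met. Met.
  → The court has jurisdiction.
The Superior Court of Dunmont:
  (a) The operative events occurred in Dunmont, so this disjunct is met. Satisfied.
  (b) Ines Quill resides in Dunmont, which satisfies one of the alternatives. Satisfied.
  (c) No defendant is a corporation. The proviso rescues it, though: the claim is a contract claim. Met.
  (d) The plaintiff resides in Dunmont, which satisfies one of the alternatives. Satisfied.
  → The court has jurisdiction.
The Dunmont High Bench:
  (a) The amount in controversy is $98,750, within the 105,500 dollars ceiling. Condition met.
  (b) The amount in controversy is $98,750, which meets the USD 89,000 floor — that alternative is enough. Condition met.
  (c) The claim is a contract claim, not a tort claim; the contract was executed in Sylford, not Dunmont — none of the alternatives is met. However, the amount in controversy is 98,750 dollars, which meets the $15,000 floor, so the 'unless' proviso supplies this condition. Met.
  (d) The operative events occurred in Dunmont — that alternative is enough. Satisfied.
  (e) The operative events occurred in Dunmont. Met.
  → The court has jurisdiction.
Courts with jurisdiction: the Sylford Regional Court, the Ashen Court of Common Pleas, the Superior Court of Dunmont, the Dunmont High Bench — 4 in total.

4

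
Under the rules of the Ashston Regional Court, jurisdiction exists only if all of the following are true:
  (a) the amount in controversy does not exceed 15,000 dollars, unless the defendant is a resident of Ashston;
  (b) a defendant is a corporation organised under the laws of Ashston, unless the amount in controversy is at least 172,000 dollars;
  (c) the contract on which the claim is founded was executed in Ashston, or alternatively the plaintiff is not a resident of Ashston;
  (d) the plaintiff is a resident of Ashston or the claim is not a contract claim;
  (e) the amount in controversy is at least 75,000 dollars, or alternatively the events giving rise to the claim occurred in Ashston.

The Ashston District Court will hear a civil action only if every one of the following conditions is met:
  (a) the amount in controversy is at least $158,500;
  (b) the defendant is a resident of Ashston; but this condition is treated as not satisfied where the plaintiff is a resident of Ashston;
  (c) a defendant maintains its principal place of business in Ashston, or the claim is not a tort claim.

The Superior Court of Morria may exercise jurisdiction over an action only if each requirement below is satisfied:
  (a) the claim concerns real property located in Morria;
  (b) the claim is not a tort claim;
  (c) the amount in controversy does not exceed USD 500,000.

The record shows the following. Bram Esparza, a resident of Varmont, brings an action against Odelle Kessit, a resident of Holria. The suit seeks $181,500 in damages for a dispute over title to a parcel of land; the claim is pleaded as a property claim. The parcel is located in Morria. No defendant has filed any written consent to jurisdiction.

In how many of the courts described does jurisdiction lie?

The Ashston Regional Court:
  (a) The amount in controversy is 181,500 dollars, above the $15,000 ceiling. Nor does the 'unless' clause help: the defendant resides in Holria, not Ashston. Not satisfied.
  (b) No defendant is a corporation. The proviso rescues it, though: the amount in controversy is 181,500 dollars, which meets the 172,000 dollars floor. Condition met.
  (c) The plaintiff resides in Varmont, which is not Ashston, so this disjunct is met. Met.
  (d) The claim is a property claim, not a contract claim — that alternative is enough. Condition met.
  (e) The amount in controversy is 181,500 dollars, which meets the $75,000 floor — that alternative is enough. Met.
  → Not every requirement is met — no jurisdiction.
The Ashston District Court:
  (a) The amount in controversy is USD 181,500, which meets the $158,500 floor. Met.
  (b) The defendant resides in Holria, not Ashston. Not met.
  (c) The claim is a property claim, not a tort claim, so this disjunct is met. Satisfied.
  → The court lacks jurisdiction.
The Superior Court of Morria:
  (a) The property lies in Morria. Satisfied.
  (b) The claim is a property claim, not a tort claim. Condition met.
  (c) The amount in controversy is $181,500, within the 500,000 dollars ceiling. Met.
  → Jurisdiction lies.
Courts with jurisdiction: the Superior Court of Morria — 1 in total.

1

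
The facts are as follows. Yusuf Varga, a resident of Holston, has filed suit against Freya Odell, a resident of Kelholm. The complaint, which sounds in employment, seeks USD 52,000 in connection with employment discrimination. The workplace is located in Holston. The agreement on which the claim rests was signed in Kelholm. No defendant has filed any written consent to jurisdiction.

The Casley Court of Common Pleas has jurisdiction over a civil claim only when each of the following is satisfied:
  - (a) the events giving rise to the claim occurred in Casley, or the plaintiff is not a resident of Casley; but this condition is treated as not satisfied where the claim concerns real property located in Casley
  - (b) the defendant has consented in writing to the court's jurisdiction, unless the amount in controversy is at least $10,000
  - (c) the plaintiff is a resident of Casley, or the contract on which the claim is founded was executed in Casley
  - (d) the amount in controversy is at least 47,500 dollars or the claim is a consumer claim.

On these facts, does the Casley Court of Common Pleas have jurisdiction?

No

The Casley Court of Common Pleas:
  (a) The plaintiff resides in Holston, which is not Casley — that alternative is enough. The carve-out does not apply: the claim does not concern real property. Condition met.
  (b) No such written consent has been filed. But the amount in controversy is 52,000 dollars, which meets the USD 10,000 floor, and the 'unless' clause therefore excuses the requirement. Satisfied.
  (c) The plaintiff resides in Holston, not Casley; the contract was executed in Kelholm, not Casley — every alternative fails. Not met.
  (d) The amount in controversy is $52,000, which meets the $47,500 floor, so one alternative holds. Met.
  → The court lacks jurisdiction.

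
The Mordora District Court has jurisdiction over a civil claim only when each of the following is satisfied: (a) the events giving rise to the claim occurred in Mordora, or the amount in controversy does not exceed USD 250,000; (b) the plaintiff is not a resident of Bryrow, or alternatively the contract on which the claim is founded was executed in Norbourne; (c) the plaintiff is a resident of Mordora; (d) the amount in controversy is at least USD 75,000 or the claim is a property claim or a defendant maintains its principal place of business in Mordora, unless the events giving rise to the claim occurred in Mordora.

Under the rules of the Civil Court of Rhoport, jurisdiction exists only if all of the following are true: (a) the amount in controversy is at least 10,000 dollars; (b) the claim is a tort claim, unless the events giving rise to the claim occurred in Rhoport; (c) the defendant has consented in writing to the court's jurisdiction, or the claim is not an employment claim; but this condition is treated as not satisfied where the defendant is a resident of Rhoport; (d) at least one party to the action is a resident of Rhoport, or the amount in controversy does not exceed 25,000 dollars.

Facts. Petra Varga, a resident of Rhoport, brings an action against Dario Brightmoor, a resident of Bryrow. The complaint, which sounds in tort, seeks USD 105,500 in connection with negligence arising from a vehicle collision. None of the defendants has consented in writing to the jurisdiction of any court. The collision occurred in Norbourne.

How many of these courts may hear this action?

1

The Mordora District Court:
  (a) The amount in controversy is USD 105,500, within the $250,000 ceiling — that alternative is enough. Satisfied.
  (b) The plaintiff resides in Rhoport, which is not Bryrow, which satisfies one of the alternatives. Condition met.
  (c) The plaintiff resides in Rhoport, not Mordora. Not met.
  (d) The amount in controversy is USD 105,500, which meets the $75,000 floor, so this disjunct is met. Satisfied.
  → Not every requirement is met — no jurisdiction.
The Civil Court of Rhoport:
  (a) The amount in controversy is USD 105,500, which meets the $10,000 floor. Condition met.
  (b) The claim is a tort claim. Satisfied.
  (c) The claim is a tort claim, not an employment claim, so this disjunct is met. The carve-out does not apply: the defendant resides in Bryrow, not Rhoport. Satisfied.
  (d) Petra Varga resides in Rhoport — that alternative is enough. Satisfied.
  → Jurisdiction lies.
Courts with jurisdiction: the Civil Court of Rhoport — 1 in total.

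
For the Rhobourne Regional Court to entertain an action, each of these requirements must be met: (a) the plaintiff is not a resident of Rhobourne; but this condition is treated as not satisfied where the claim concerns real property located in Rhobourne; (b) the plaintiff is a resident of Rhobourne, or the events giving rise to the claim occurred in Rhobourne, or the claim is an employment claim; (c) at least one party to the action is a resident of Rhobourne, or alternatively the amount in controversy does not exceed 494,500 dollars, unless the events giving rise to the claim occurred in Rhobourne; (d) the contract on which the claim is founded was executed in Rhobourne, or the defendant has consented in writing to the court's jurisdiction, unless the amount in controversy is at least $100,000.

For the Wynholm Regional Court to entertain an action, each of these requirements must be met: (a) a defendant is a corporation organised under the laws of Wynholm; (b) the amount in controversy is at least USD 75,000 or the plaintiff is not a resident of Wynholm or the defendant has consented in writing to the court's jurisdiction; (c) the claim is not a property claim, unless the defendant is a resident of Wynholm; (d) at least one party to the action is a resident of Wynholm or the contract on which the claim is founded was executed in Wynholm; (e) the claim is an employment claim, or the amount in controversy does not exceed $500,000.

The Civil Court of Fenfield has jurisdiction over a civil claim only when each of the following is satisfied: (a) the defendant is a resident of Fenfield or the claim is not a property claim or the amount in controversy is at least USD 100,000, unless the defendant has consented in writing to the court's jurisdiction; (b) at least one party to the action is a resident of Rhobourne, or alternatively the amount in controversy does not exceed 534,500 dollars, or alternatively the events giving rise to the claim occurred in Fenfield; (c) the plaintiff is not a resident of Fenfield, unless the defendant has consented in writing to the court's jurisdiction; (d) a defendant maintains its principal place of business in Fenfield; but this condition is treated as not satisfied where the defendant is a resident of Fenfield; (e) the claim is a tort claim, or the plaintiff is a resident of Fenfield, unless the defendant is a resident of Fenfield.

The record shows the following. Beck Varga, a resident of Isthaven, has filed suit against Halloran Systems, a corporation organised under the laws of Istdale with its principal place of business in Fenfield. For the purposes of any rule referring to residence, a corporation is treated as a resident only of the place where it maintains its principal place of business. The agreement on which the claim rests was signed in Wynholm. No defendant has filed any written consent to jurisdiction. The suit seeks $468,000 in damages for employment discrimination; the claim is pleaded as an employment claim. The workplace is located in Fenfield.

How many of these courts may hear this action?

The Rhobourne Regional Court:
  (a) The plaintiff resides in Isthaven, which is not Rhobourne. The carve-out does not apply: the claim does not concern real property. Satisfied.
  (b) The claim is an employment claim, so one alternative holds. Met.
  (c) The amount in controversy is 468,000 dollars, within the $494,500 ceiling, so this disjunct is met. Met.
  (d) The contract was executed in Wynholm, not Rhobourne; no such written consent has been filed — none of the alternatives is met. But the amount in controversy is $468,000, which meets the USD 100,000 floor, and the 'unless' clause therefore excuses the requirement. Satisfied.
  → The court has jurisdiction.
The Wynholm Regional Court:
  (a) The corporate defendant(s) are organised in Istdale, not Wynholm. Not satisfied.
  (b) The amount in controversy is 468,000 dollars, which meets the $75,000 floor, which satisfies one of the alternatives. Met.
  (c) The claim is an employment claim, not a property claim. Condition met.
  (d) The contract was executed in Wynholm, so this disjunct is met. Met.
  (e) The claim is an employment claim, so this disjunct is met. Satisfied.
  → Not every requirement is met — no jurisdiction.
The Civil Court of Fenfield:
  (a) The defendant resides in Fenfield — that alternative is enough. Condition met.
  (b) The amount in controversy is 468,000 dollars, within the 534,500 dollars ceiling — that alternative is enough. Met.
  (c) The plaintiff resides in Isthaven, which is not Fenfield. Met.
  (d) Halloran Systems has its principal place of business in Fenfield. But the carve-out bites: the defendant resides in Fenfield. Not met.
  (e) The claim is an employment claim, not a tort claim; the plaintiff resides in Isthaven, not Fenfield — no alternative holds. However, the defendant resides in Fenfield, so the 'unless' proviso supplies this condition. Met.
  → No jurisdiction.
Courts with jurisdiction: the Rhobourne Regional Court — 1 in total.

1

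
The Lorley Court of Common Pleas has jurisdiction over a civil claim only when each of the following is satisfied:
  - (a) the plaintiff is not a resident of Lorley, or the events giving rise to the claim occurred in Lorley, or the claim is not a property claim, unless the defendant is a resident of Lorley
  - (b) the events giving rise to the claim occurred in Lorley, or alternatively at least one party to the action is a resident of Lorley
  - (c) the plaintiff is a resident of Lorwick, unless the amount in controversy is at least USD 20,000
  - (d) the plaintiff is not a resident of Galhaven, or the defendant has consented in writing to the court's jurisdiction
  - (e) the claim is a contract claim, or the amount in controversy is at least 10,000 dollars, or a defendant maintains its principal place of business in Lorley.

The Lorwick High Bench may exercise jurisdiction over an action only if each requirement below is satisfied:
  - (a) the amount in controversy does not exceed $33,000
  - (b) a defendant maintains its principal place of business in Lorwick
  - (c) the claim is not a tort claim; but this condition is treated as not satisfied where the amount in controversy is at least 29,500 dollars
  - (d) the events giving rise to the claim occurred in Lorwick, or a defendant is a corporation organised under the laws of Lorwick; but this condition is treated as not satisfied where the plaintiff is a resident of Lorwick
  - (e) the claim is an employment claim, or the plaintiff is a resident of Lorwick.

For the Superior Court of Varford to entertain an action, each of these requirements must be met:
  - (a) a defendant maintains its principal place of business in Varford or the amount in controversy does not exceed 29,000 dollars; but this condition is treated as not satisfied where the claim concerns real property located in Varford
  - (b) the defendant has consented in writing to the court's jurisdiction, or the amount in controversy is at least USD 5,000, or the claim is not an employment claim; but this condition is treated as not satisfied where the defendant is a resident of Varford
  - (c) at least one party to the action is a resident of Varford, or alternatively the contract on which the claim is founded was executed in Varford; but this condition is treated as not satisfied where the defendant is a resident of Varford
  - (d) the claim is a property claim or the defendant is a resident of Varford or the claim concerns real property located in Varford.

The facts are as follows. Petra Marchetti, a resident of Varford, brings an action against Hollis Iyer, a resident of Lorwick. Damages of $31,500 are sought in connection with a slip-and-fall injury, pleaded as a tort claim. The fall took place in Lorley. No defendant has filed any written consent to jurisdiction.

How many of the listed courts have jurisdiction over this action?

1

The Lorley Court of Common Pleas:
  (a) The plaintiff resides in Varford, which is not Lorley, so one alternative holds. Met.
  (b) The operative events occurred in Lorley, so this disjunct is met. Condition met.
  (c) The plaintiff resides in Varford, not Lorwick. The proviso rescues it, though: the amount in controversy is 31,500 dollars, which meets the $20,000 floor. Satisfied.
  (d) The plaintiff resides in Varford, which is not Galhaven — that alternative is enough. Condition met.
  (e) The amount in controversy is USD 31,500, which meets the $10,000 floor, which satisfies one of the alternatives. Condition met.
  → Jurisdiction lies.
The Lorwick High Bench:
  (a) The amount in controversy is USD 31,500, within the $33,000 ceiling. Satisfied.
  (b) No defendant is a corporation. Not met.
  (c) The claim is a tort claim. Not met.
  (d) The operative events occurred in Lorley, not Lorwick; no defendant is a corporation — no alternative holds. Fails.
  (e) The claim is a tort claim, not an employment claim; the plaintiff resides in Varford, not Lorwick — no alternative holds. Fails.
  → The court lacks jurisdiction.
The Superior Court of Varford:
  (a) No defendant is a corporation; the amount in controversy is 31,500 dollars, above the USD 29,000 ceiling — no alternative holds. Condition not met.
  (b) The amount in controversy is USD 31,500, which meets the USD 5,000 floor, so this disjunct is met. The carve-out does not apply: the defendant resides in Lorwick, not Varford. Met.
  (c) Petra Marchetti resides in Varford, so one alternative holds. And the carve-out is inapplicable — the defendant resides in Lorwick, not Varford. Met.
  (d) The claim is a tort claim, not a property claim; the defendant resides in Lorwick, not Varford; the claim does not concern real property — none of the alternatives is met. Not met.
  → At least one condition fails; no jurisdiction.
Courts with jurisdiction: the Lorley Court of Common Pleas — 1 in total.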